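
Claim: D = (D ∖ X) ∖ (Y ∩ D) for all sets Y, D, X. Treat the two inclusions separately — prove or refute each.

(⊆) fails; (⊇) holds.

Reverse inclusion. Let x ∈ (D ∖ X) ∖ (Y ∩ D). Then x ∈ D and x ∉ Y, X, from which x ∈ D.

Forward inclusion. This inclusion fails. Take Y = {1}, D = {1}, X = ∅; then 1 ∈ D but 1 ∉ (D ∖ X) ∖ (Y ∩ D).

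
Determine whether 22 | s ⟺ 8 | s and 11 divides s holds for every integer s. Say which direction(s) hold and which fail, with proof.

Only the converse holds.

(⟸) Suppose 8 ∣ s and 11 ∣ s. Any common multiple of 8 and 11 is a multiple of their lcm; here gcd(8, 11) = 1, so lcm(8, 11) = 8·11 = 88, so 88 ∣ s. Since 22 ∣ 88, it follows that 22 ∣ s.

(⟹) This fails: take s = 22. Certainly 22 ∣ 22, but 8 ∤ 22.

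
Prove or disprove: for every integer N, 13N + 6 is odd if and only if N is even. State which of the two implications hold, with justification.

Neither direction holds.

Forward direction. This fails: N = 5 gives 13N + 6 = 71, which is odd, but 5 is odd, not even.

Converse. This also fails: N = 6 is even, but 13N + 6 = 84 is even, not odd.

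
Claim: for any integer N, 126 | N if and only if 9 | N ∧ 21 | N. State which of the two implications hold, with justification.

(⇒) holds; (⇐) fails.

Forward direction. If 126 ∣ N, write N = 126q. Since 126 = 14·9, N = 9·(14q), so 9 ∣ N; and since 126 = 6·21, N = 21·(6q), so 21 ∣ N.

Converse. This fails: take N = 63. Both 9 ∣ 63 and 21 ∣ 63, yet 63 is not a multiple of 126 (since 63 = 0·126 + 63), so 126 ∤ 63.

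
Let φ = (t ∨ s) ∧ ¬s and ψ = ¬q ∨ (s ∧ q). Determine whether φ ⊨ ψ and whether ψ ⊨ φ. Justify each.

(⇒) fails and (⇐) fails.

[⇒] This fails. Under s = F, t = T, q = T, the left side is true but the right side is false.

[⇐] This fails. Under s = F, t = F, q = F, the left side is false but the right side is true.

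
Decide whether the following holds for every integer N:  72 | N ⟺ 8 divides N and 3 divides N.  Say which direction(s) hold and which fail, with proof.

(→) If 72 ∣ N, write N = 72q. Since 72 = 9·8, N = 8·(9q), so 8 ∣ N; and since 72 = 24·3, N = 3·(24q), so 3 ∣ N.

(←) This fails: take N = 24. Both 8 ∣ 24 and 3 ∣ 24, yet 24 is not a multiple of 72 (since 24 = 0·72 + 24), so 72 ∤ 24.

Only the forward implication holds.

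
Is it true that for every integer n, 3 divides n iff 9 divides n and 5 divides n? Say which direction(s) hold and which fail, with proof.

(←) Suppose 9 ∣ n and 5 ∣ n. Any common multiple of 9 and 5 is a multiple of their lcm; here gcd(9, 5) = 1, so lcm(9, 5) = 9·5 = 45, so 45 ∣ n. Since 3 ∣ 45, it follows that 3 ∣ n.

(→) This fails: take n = 3. Certainly 3 ∣ 3, but 9 ∤ 3.

Not equivalent: only (⇐) holds.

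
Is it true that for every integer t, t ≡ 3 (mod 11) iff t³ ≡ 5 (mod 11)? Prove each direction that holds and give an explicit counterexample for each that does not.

The biconditional holds.

Forward direction. Suppose t ≡ 3 (mod 11). Write t = 11j + 3. Then (11j + 3)³ = 1331j³ + 1089j² + 297j + 27 = 11(121j³ + 99j² + 27j + 2) + 5, so t³ ≡ 5 (mod 11).

Converse. Suppose t³ ≡ 5 (mod 11). The only residue r in {0, …, 10} with r³ ≡ 5 (mod 11) is r = 3, so t ≡ 3 (mod 11).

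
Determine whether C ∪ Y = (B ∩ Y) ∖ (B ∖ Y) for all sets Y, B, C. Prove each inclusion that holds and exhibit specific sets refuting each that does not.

Only the reverse inclusion holds.

Forward inclusion. This inclusion fails. Take Y = {1}, B = ∅, C = ∅; then 1 ∈ C ∪ Y but 1 ∉ (B ∩ Y) ∖ (B ∖ Y).

Reverse inclusion. Let x ∈ (B ∩ Y) ∖ (B ∖ Y). Then either x ∈ Y ∩ B and x ∉ C; or x ∈ Y ∩ B ∩ C. In each case x ∈ C ∪ Y, so (B ∩ Y) ∖ (B ∖ Y) ⊆ C ∪ Y.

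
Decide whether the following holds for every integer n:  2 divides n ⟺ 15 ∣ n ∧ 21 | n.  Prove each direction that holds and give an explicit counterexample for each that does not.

Forward direction. This fails: take n = 2. Certainly 2 ∣ 2, but 15 ∤ 2.

Converse. This fails: take n = 105. Both 15 ∣ 105 and 21 ∣ 105, yet 105 is not a multiple of 2 (since 105 = 52·2 + 1), so 2 ∤ 105.

Both directions fail.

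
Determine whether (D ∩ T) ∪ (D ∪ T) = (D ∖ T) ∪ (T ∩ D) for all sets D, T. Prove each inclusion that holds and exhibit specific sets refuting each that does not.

(⊆) This inclusion fails. Take D = ∅, T = {1}; then 1 ∈ (D ∩ T) ∪ (D ∪ T) but 1 ∉ (D ∖ T) ∪ (T ∩ D).

(⊇) Let x ∈ (D ∖ T) ∪ (T ∩ D). Then either x ∈ D and x ∉ T; or x ∈ D ∩ T. In each case x ∈ (D ∩ T) ∪ (D ∪ T), so (D ∖ T) ∪ (T ∩ D) ⊆ (D ∩ T) ∪ (D ∪ T).

The sets are not equal: only the reverse inclusion holds.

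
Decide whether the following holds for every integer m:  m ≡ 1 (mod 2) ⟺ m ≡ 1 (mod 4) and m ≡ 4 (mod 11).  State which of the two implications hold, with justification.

Only the reverse direction holds.

(⟸) If m ≡ 1 (mod 4) and m ≡ 4 (mod 11), then by the Chinese remainder theorem m ≡ 37 (mod 44). Since 37 ≡ 1 (mod 2) and 2 ∣ 44, we get m ≡ 1 (mod 2).

(⟹) This fails: m = 1 gives 1 ≡ 1 (mod 2) but 1 ≡ 1 (mod 11), so the conjunction on the right does not hold.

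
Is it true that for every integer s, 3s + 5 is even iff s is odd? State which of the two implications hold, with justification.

The biconditional holds.

(→) Suppose 3s + 5 is even. Since 3 is odd, 3s and s have the same parity, so 3s + 5 ≡ s + 5 (mod 2). As 5 is odd, 3s + 5 is even exactly when s is odd. Thus s is odd.

(←) Conversely, suppose s is odd; write s = 2j + 1. Then 3s + 5 = 3·(2j + 1) + 5 = 2·3j + 8, which is even.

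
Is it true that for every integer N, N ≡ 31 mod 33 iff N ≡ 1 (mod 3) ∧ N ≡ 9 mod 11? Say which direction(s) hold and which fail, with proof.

The biconditional holds.

[⇒] Suppose N ≡ 31 (mod 33); write N = 33j + 31. Since 3 ∣ 33, reducing mod 3 gives N ≡ 31 ≡ 1 (mod 3); since 11 ∣ 33, reducing mod 11 gives N ≡ 31 ≡ 9 (mod 11).

[⇐] Conversely, if N ≡ 1 (mod 3) and N ≡ 9 (mod 11), then by the Chinese remainder theorem N ≡ 31 (mod 33). This is exactly N ≡ 31 (mod 33).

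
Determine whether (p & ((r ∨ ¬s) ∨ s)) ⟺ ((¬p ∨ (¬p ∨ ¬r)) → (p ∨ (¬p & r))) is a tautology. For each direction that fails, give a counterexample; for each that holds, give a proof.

[⇒] Assume the antecedent. If p is true, the consequent reduces to true regardless of the other variables. If p is false, the antecedent cannot hold. Either way the consequent holds.

[⇐] This fails. Under p = F, r = T, s = F, the left side is false but the right side is true.

The forward direction holds; the converse fails.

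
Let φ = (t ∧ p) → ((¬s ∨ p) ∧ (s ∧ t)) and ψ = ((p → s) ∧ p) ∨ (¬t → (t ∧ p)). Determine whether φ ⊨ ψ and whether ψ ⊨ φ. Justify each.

Neither direction holds.

(⟹) This fails. Under t = F, s = F, p = F, the left side is true but the right side is false.

(⟸) This fails. Under t = T, s = F, p = T, the left side is false but the right side is true.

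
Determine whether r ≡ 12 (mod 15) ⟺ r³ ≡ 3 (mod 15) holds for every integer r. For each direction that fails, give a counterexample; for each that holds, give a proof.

Both directions hold.

(⟸) Suppose r³ ≡ 3 (mod 15). The only residue r in {0, …, 14} with r³ ≡ 3 (mod 15) is r = 12, so r ≡ 12 (mod 15).

(⟹) Suppose r ≡ 12 (mod 15). Write r = 15j + 12. Then (15j + 12)³ = 3375j³ + 8100j² + 6480j + 1728 = 15(225j³ + 540j² + 432j + 115) + 3, so r³ ≡ 3 (mod 15).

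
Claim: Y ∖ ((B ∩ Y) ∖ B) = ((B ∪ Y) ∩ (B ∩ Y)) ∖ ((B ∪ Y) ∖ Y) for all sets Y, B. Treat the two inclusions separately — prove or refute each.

(⊆) This inclusion fails. Take Y = {1}, B = ∅; then 1 ∈ Y ∖ ((B ∩ Y) ∖ B) but 1 ∉ ((B ∪ Y) ∩ (B ∩ Y)) ∖ ((B ∪ Y) ∖ Y).

(⊇) Let x ∈ ((B ∪ Y) ∩ (B ∩ Y)) ∖ ((B ∪ Y) ∖ Y). Then x ∈ Y ∩ B, from which x ∈ Y ∖ ((B ∩ Y) ∖ B).

Only the reverse inclusion holds.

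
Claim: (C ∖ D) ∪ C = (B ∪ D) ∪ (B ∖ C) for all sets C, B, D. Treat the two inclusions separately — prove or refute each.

(⟹) This inclusion fails. Take C = {1}, B = ∅, D = ∅; then 1 ∈ (C ∖ D) ∪ C but 1 ∉ (B ∪ D) ∪ (B ∖ C).

(⟸) This inclusion fails. Take C = ∅, B = {1}, D = ∅; then 1 ∈ (B ∪ D) ∪ (B ∖ C) but 1 ∉ (C ∖ D) ∪ C.

Neither inclusion holds.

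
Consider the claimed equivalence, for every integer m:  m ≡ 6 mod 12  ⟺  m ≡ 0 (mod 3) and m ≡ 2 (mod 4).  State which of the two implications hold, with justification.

(←) If m ≡ 0 (mod 3) and m ≡ 2 (mod 4), then by the Chinese remainder theorem m ≡ 6 (mod 12). This is exactly m ≡ 6 (mod 12).

(→) Suppose m ≡ 6 (mod 12); write m = 12j + 6. Since 3 ∣ 12, reducing mod 3 gives m ≡ 6 ≡ 0 (mod 3); since 4 ∣ 12, reducing mod 4 gives m ≡ 6 ≡ 2 (mod 4).

Both directions hold.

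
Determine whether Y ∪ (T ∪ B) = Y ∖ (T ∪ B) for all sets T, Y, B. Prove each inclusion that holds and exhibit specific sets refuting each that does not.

Only the reverse inclusion holds.

(⟹) This inclusion fails. Take T = {1}, Y = ∅, B = ∅; then 1 ∈ Y ∪ (T ∪ B) but 1 ∉ Y ∖ (T ∪ B).

(⟸) Let x ∈ Y ∖ (T ∪ B). Then x ∈ Y and x ∉ T, B, from which x ∈ Y ∪ (T ∪ B).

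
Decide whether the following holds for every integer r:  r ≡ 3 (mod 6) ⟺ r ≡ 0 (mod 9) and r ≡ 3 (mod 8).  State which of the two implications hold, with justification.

Only the converse holds.

(←) If r ≡ 0 (mod 9) and r ≡ 3 (mod 8), then by the Chinese remainder theorem r ≡ 27 (mod 72). Since 27 ≡ 3 (mod 6) and 6 ∣ 72, we get r ≡ 3 (mod 6).

(→) This fails: r = 33 gives 33 ≡ 3 (mod 6) but 33 ≡ 6 (mod 9), so the conjunction on the right does not hold.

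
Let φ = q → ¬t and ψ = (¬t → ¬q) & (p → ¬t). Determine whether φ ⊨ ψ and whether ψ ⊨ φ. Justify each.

[⇒] This fails. Under p = F, q = T, t = F, the left side is true but the right side is false.

[⇐] This fails. Under p = F, q = T, t = T, the left side is false but the right side is true.

Both directions fail.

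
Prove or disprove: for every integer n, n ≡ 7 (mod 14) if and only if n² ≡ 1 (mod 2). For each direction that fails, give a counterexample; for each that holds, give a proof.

Only the forward direction holds.

Forward direction. Suppose n ≡ 7 (mod 14). Then n² ≡ 7² = 49 (mod 14), and since 2 ∣ 14, also n² ≡ 1 (mod 2).

Converse. This fails: take n = 1. Then 1² = 1 ≡ 1 (mod 2), yet 1 ≡ 1 (mod 14), not 7.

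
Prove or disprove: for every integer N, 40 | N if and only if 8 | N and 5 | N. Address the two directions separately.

Both directions hold.

Converse. Suppose 8 ∣ N and 5 ∣ N. Any common multiple of 8 and 5 is a multiple of their lcm; here gcd(8, 5) = 1, so lcm(8, 5) = 8·5 = 40, so 40 ∣ N.

Forward direction. If 40 ∣ N, write N = 40q. Since 40 = 5·8, N = 8·(5q), so 8 ∣ N; and since 40 = 8·5, N = 5·(8q), so 5 ∣ N.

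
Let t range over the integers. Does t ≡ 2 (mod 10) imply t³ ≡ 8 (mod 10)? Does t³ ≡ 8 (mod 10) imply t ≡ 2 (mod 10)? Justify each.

(→) Suppose t ≡ 2 (mod 10). Write t = 10j + 2. Then (10j + 2)³ = 1000j³ + 600j² + 120j + 8 = 10(100j³ + 60j² + 12j) + 8, so t³ ≡ 8 (mod 10).

(←) For the converse, argue contrapositively. If t ≢ 2 (mod 10), then t is congruent to one of 0, 1, 3, 4, 5, 6, 7, 8, 9 modulo 10, and these give t³ ≡ 0, 1, 7, 4, 5, 6, 3, 2, 9 respectively — never 8.

Both directions hold.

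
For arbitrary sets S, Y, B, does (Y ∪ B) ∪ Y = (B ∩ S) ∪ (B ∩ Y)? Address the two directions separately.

Only the reverse inclusion holds.

Reverse inclusion. Let x ∈ (B ∩ S) ∪ (B ∩ Y). Then either x ∈ S ∩ B and x ∉ Y; or x ∈ Y ∩ B and x ∉ S; or x ∈ S ∩ Y ∩ B. In each case x ∈ (Y ∪ B) ∪ Y, so (B ∩ S) ∪ (B ∩ Y) ⊆ (Y ∪ B) ∪ Y.

Forward inclusion. This inclusion fails. Take S = ∅, Y = {1}, B = ∅; then 1 ∈ (Y ∪ B) ∪ Y but 1 ∉ (B ∩ S) ∪ (B ∩ Y).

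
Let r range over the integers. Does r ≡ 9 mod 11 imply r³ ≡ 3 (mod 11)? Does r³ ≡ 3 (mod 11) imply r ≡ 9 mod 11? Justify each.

Both directions hold.

(←) For the converse, argue contrapositively. If r ≢ 9 (mod 11), then r is congruent to one of 0, 1, 2, 3, 4, 5, 6, 7, 8, 10 modulo 11, and these give r³ ≡ 0, 1, 8, 5, 9, 4, 7, 2, 6, 10 respectively — never 3.

(→) Suppose r ≡ 9 mod 11. Write r = 11j + 9. Then (11j + 9)³ = 1331j³ + 3267j² + 2673j + 729 = 11(121j³ + 297j² + 243j + 66) + 3, so r³ ≡ 3 (mod 11).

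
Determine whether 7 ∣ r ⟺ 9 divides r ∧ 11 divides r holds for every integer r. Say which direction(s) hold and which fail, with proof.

Forward direction. This fails: take r = 7. Certainly 7 ∣ 7, but 9 ∤ 7.

Converse. This fails: take r = 99. Both 9 ∣ 99 and 11 ∣ 99, yet 99 is not a multiple of 7 (since 99 = 14·7 + 1), so 7 ∤ 99.

Both directions fail.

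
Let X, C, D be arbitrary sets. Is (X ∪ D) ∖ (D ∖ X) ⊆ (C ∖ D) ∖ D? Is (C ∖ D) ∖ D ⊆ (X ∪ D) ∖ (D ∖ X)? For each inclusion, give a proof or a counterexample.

(⊆) This inclusion fails. Take X = {1}, C = ∅, D = ∅; then 1 ∈ (X ∪ D) ∖ (D ∖ X) but 1 ∉ (C ∖ D) ∖ D.

(⊇) This inclusion fails. Take X = ∅, C = {1}, D = ∅; then 1 ∈ (C ∖ D) ∖ D but 1 ∉ (X ∪ D) ∖ (D ∖ X).

(⊆) fails and (⊇) fails.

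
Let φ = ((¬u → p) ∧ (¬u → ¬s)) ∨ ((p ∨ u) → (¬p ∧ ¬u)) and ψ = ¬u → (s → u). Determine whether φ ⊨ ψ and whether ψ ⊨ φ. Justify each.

[⇒] This fails. Under u = F, s = T, p = F, the left side is true but the right side is false.

[⇐] Assume the antecedent. If u is true, the consequent reduces to true regardless of the other variables. If u is false, the antecedent forces (u = F, s = F, p = F) or (u = F, s = F, p = T), and the consequent holds there. Either way the consequent holds.

The forward direction fails; the converse holds.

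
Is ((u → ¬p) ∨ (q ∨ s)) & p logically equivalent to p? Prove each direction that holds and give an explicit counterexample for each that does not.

(⇒) holds; (⇐) fails.

Forward direction. Assume the antecedent. If p is true, p reduces to true regardless of the other variables. If p is false, the antecedent cannot hold. Either way p holds.

Converse. This fails. Under p = T, u = T, s = F, q = F, the left side is false but the right side is true.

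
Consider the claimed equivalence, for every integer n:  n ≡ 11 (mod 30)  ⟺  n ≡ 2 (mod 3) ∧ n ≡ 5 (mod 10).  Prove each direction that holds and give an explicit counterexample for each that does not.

(⟹) This fails: n = 11 gives 11 ≡ 11 (mod 30) but 11 ≡ 1 (mod 10), so the conjunction on the right does not hold.

(⟸) This fails: n = 5 satisfies both congruences on the right (5 ≡ 2 mod 3 and 5 ≡ 5 mod 10) yet 5 ≡ 5 (mod 30), not 11.

Neither direction holds.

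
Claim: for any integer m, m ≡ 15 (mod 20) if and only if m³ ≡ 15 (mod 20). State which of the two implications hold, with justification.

(⟹) Suppose m ≡ 15 (mod 20). Write m = 20j + 15. Then (20j + 15)³ = 8000j³ + 18000j² + 13500j + 3375 = 20(400j³ + 900j² + 675j + 168) + 15, so m³ ≡ 15 (mod 20).

(⟸) Conversely, suppose m³ ≡ 15 (mod 20). The only residue r in {0, …, 19} with r³ ≡ 15 (mod 20) is r = 15, so m ≡ 15 (mod 20).

Both implications hold.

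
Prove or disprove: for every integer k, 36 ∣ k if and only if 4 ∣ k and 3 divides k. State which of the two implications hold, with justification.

Only the forward implication holds.

(⇒) If 36 ∣ k, write k = 36q. Since 36 = 9·4, k = 4·(9q), so 4 ∣ k; and since 36 = 12·3, k = 3·(12q), so 3 ∣ k.

(⇐) This fails: take k = 12. Both 4 ∣ 12 and 3 ∣ 12, yet 12 is not a multiple of 36 (since 12 = 0·36 + 12), so 36 ∤ 12.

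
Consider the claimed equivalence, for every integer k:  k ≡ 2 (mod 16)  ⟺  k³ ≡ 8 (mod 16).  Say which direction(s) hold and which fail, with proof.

(→) Suppose k ≡ 2 (mod 16). Write k = 16j + 2. Then (16j + 2)³ = 4096j³ + 1536j² + 192j + 8 = 16(256j³ + 96j² + 12j) + 8, so k³ ≡ 8 (mod 16).

(←) This fails: take k = 6. Then 6³ = 216 ≡ 8 (mod 16), yet 6 ≡ 6 (mod 16), not 2.

(⇒) holds; (⇐) fails.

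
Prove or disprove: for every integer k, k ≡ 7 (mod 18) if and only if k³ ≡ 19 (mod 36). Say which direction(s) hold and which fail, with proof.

(⟹) This fails: take k = 25. Then 25 ≡ 7 (mod 18), but 25³ = 15625 ≡ 1 (mod 36), not 19.

(⟸) This fails: take k = 19. Then 19³ = 6859 ≡ 19 (mod 36), yet 19 ≡ 1 (mod 18), not 7.

Neither implication holds.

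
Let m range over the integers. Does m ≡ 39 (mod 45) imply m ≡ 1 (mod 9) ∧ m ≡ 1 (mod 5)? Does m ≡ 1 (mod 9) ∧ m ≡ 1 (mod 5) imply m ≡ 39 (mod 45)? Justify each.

(⟹) This fails: m = 39 gives 39 ≡ 39 (mod 45) but 39 ≡ 3 (mod 9), so the conjunction on the right does not hold.

(⟸) This fails: m = 1 satisfies both congruences on the right (1 ≡ 1 mod 9 and 1 ≡ 1 mod 5) yet 1 ≡ 1 (mod 45), not 39.

Neither direction holds.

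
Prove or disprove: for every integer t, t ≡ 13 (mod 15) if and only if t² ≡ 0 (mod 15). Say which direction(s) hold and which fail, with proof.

Both directions fail.

(⟹) This fails: take t = 13. Then 13 ≡ 13 (mod 15), but 13² = 169 ≡ 4 (mod 15), not 0.

(⟸) This fails: take t = 0. Then 0² = 0 ≡ 0 (mod 15), yet 0 ≡ 0 (mod 15), not 13.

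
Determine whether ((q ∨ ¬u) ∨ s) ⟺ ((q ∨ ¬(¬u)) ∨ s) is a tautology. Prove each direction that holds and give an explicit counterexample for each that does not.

Both directions fail.

(⇒) This fails. Under u = F, q = F, s = F, the left side is true but the right side is false.

(⇐) This fails. Under u = T, q = F, s = F, the left side is false but the right side is true.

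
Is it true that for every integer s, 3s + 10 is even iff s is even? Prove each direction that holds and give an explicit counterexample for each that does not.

Both directions hold; the statement is true.

(⟸) Suppose s is even; write s = 2j. Then 3s + 10 = 3·(2j) + 10 = 2·3j + 10, which is even.

(⟹) Suppose 3s + 10 is even. Since 3 is odd, 3s and s have the same parity, so 3s + 10 ≡ s + 10 (mod 2). As 10 is even, 3s + 10 is even exactly when s is even. Thus s is even.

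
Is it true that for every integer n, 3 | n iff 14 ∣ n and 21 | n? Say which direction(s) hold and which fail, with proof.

[⇒] This fails: take n = 3. Certainly 3 ∣ 3, but 14 ∤ 3.

[⇐] Suppose 14 ∣ n and 21 ∣ n. Any common multiple of 14 and 21 is a multiple of their lcm; here lcm(14, 21) = 14·21/gcd(14, 21) = 294/7 = 42, so 42 ∣ n. Since 3 ∣ 42, it follows that 3 ∣ n.

Not equivalent: only (⇐) holds.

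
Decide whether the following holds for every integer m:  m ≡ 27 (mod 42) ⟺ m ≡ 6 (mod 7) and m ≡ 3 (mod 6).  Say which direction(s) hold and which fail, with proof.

Both directions hold.

(←) If m ≡ 6 (mod 7) and m ≡ 3 (mod 6), then by the Chinese remainder theorem m ≡ 27 (mod 42). This is exactly m ≡ 27 (mod 42).

(→) Suppose m ≡ 27 (mod 42); write m = 42j + 27. Since 7 ∣ 42, reducing mod 7 gives m ≡ 27 ≡ 6 (mod 7); since 6 ∣ 42, reducing mod 6 gives m ≡ 27 ≡ 3 (mod 6).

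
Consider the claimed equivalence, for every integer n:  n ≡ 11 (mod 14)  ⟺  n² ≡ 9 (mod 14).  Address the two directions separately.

Only the forward direction holds.

(⟹) Suppose n ≡ 11 (mod 14). Write n = 14j + 11. Then (14j + 11)² = 196j² + 308j + 121 = 14(14j² + 22j + 8) + 9, so n² ≡ 9 (mod 14).

(⟸) This fails: take n = 3. Then 3² = 9 ≡ 9 (mod 14), yet 3 ≡ 3 (mod 14), not 11.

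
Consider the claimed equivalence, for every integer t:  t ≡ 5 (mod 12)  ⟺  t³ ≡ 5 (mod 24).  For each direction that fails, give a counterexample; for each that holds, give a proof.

Not equivalent: only (⇐) holds.

(⟸) The residues r modulo 24 with r³ ≡ 5 (mod 24) are exactly {5}, and each is ≡ 5 (mod 12).

(⟹) This fails: take t = 17. Then 17 ≡ 5 (mod 12), but 17³ = 4913 ≡ 17 (mod 24), not 5.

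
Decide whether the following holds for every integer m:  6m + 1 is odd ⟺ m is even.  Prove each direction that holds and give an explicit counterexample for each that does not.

The forward direction fails; the converse holds.

[⇐] Suppose m is even. Since 6 is even, 6m is even for every m, so 6m + 1 has the same parity as 1, which is odd. Hence 6m + 1 is odd.

[⇒] This fails: take m = 5. Then 6m + 1 = 31, which is odd, yet m = 5 is odd, not even.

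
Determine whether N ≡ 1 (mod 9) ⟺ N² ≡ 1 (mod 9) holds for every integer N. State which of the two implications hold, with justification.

The forward direction holds; the converse fails.

(⟸) This fails: take N = 8. Then 8² = 64 ≡ 1 (mod 9), yet 8 ≡ 8 (mod 9), not 1.

(⟹) Suppose N ≡ 1 (mod 9). Write N = 9j + 1. Then (9j + 1)² = 81j² + 18j + 1 = 9(9j² + 2j) + 1, so N² ≡ 1 (mod 9).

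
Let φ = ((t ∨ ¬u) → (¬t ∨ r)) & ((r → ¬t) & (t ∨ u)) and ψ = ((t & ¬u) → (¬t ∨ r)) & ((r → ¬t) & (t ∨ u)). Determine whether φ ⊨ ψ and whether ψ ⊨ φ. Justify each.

Only the forward implication holds.

[⇒] Assume the antecedent. If u is true, the antecedent forces (u = T, t = F, r = F) or (u = T, t = F, r = T), and the consequent holds there. If u is false, the antecedent cannot hold. Either way the consequent holds.

[⇐] This fails. Under u = T, t = T, r = F, the left side is false but the right side is true.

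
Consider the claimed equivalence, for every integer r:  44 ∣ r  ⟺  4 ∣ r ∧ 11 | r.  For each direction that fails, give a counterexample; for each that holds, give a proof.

(→) If 44 ∣ r, write r = 44q. Since 44 = 11·4, r = 4·(11q), so 4 ∣ r; and since 44 = 4·11, r = 11·(4q), so 11 ∣ r.

(←) Suppose 4 ∣ r and 11 ∣ r. Any common multiple of 4 and 11 is a multiple of their lcm; here gcd(4, 11) = 1, so lcm(4, 11) = 4·11 = 44, so 44 ∣ r.

Both directions hold; the statement is true.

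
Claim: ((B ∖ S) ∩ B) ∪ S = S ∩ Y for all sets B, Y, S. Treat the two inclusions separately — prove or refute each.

(⊆) fails; (⊇) holds.

(⊆) This inclusion fails. Take B = {1}, Y = ∅, S = ∅; then 1 ∈ ((B ∖ S) ∩ B) ∪ S but 1 ∉ S ∩ Y.

(⊇) Let x ∈ S ∩ Y. Then either x ∈ Y ∩ S and x ∉ B; or x ∈ B ∩ Y ∩ S. In each case x ∈ ((B ∖ S) ∩ B) ∪ S, so S ∩ Y ⊆ ((B ∖ S) ∩ B) ∪ S.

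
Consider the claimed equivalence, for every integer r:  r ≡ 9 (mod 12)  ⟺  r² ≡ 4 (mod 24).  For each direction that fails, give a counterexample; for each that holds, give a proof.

(⇒) fails and (⇐) fails.

Forward direction. This fails: take r = 9. Then 9 ≡ 9 (mod 12), but 9² = 81 ≡ 9 (mod 24), not 4.

Converse. This fails: take r = 2. Then 2² = 4 ≡ 4 (mod 24), yet 2 ≡ 2 (mod 12), not 9.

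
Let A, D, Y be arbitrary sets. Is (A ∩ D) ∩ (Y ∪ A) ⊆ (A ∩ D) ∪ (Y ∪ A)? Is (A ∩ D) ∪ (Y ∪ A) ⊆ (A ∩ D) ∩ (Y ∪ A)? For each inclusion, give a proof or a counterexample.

Forward inclusion. Let x ∈ (A ∩ D) ∩ (Y ∪ A). Then either x ∈ A ∩ D and x ∉ Y; or x ∈ A ∩ D ∩ Y. In each case x ∈ (A ∩ D) ∪ (Y ∪ A), so (A ∩ D) ∩ (Y ∪ A) ⊆ (A ∩ D) ∪ (Y ∪ A).

Reverse inclusion. This inclusion fails. Take A = {1}, D = ∅, Y = ∅; then 1 ∈ (A ∩ D) ∪ (Y ∪ A) but 1 ∉ (A ∩ D) ∩ (Y ∪ A).

(⊆) holds; (⊇) fails.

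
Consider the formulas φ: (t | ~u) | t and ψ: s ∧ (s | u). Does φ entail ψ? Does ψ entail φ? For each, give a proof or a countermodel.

Forward direction. This fails. Under s = F, u = F, t = F, the left side is true but the right side is false.

Converse. This fails. Under s = T, u = T, t = F, the left side is false but the right side is true.

Both directions fail.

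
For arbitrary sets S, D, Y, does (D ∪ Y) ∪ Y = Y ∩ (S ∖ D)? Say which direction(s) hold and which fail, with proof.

(⊆) fails; (⊇) holds.

Forward inclusion. This inclusion fails. Take S = ∅, D = {1}, Y = ∅; then 1 ∈ (D ∪ Y) ∪ Y but 1 ∉ Y ∩ (S ∖ D).

Reverse inclusion. Let x ∈ Y ∩ (S ∖ D). Then x ∈ S ∩ Y and x ∉ D, from which x ∈ (D ∪ Y) ∪ Y.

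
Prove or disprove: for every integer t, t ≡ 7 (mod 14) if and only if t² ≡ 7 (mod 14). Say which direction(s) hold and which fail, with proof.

Both implications hold.

(⟹) Suppose t ≡ 7 (mod 14). Write t = 14j + 7. Then (14j + 7)² = 196j² + 196j + 49 = 14(14j² + 14j + 3) + 7, so t² ≡ 7 (mod 14).

(⟸) Conversely, suppose t² ≡ 7 (mod 14). The only residue r in {0, …, 13} with r² ≡ 7 (mod 14) is r = 7, so t ≡ 7 (mod 14).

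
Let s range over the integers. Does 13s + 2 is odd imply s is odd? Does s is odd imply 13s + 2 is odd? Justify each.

(⟹) Suppose 13s + 2 is odd. Since 13 is odd, 13s and s have the same parity, so 13s + 2 ≡ s + 2 (mod 2). As 2 is even, 13s + 2 is odd exactly when s is odd. Thus s is odd.

(⟸) Conversely, suppose s is odd; write s = 2j + 1. Then 13s + 2 = 13·(2j + 1) + 2 = 2·13j + 15, which is odd.

Both directions hold; the statement is true.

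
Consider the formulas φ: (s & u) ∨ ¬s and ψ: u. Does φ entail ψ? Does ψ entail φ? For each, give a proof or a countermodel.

Not equivalent: only (⇐) holds.

(⇐) Assume the antecedent. If s is true, the antecedent forces (s = T, u = T), and (s & u) ∨ ¬s holds there. If s is false, (s & u) ∨ ¬s reduces to true regardless of the other variables. Either way (s & u) ∨ ¬s holds.

(⇒) This fails. Under s = F, u = F, the left side is true but the right side is false.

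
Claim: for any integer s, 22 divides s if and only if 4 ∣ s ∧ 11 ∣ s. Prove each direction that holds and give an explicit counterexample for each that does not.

[⇒] This fails: take s = 22. Certainly 22 ∣ 22, but 4 ∤ 22.

[⇐] Suppose 4 ∣ s and 11 ∣ s. Any common multiple of 4 and 11 is a multiple of their lcm; here gcd(4, 11) = 1, so lcm(4, 11) = 4·11 = 44, so 44 ∣ s. Since 22 ∣ 44, it follows that 22 ∣ s.

Only the reverse direction holds.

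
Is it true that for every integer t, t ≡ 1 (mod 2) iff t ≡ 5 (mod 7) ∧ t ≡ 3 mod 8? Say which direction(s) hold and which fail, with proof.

The forward direction fails; the converse holds.

(←) If t ≡ 5 (mod 7) and t ≡ 3 (mod 8), then by the Chinese remainder theorem t ≡ 19 (mod 56). Since 19 ≡ 1 (mod 2) and 2 ∣ 56, we get t ≡ 1 (mod 2).

(→) This fails: t = 1 gives 1 ≡ 1 (mod 2) but 1 ≡ 1 (mod 7), so the conjunction on the right does not hold.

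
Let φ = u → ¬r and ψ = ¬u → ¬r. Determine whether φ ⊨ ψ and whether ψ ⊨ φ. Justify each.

(→) This fails. Under u = F, r = T, the left side is true but the right side is false.

(←) This fails. Under u = T, r = T, the left side is false but the right side is true.

(⇒) fails and (⇐) fails.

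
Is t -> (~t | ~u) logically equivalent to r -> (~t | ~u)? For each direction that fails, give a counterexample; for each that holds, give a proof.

[⇒] Assume the antecedent. If u is true, the antecedent forces (u = T, r = F, t = F) or (u = T, r = T, t = F), and r -> (~t | ~u) holds there. If u is false, r -> (~t | ~u) reduces to true regardless of the other variables. Either way r -> (~t | ~u) holds.

[⇐] This fails. Under u = T, r = F, t = T, the left side is false but the right side is true.

Only the forward direction holds.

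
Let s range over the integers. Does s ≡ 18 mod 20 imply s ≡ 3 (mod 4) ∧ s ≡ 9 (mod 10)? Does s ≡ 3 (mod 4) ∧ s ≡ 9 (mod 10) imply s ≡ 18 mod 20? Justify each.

Forward direction. This fails: s = 18 gives 18 ≡ 18 (mod 20) but 18 ≡ 2 (mod 4), so the conjunction on the right does not hold.

Converse. This fails: s = 19 satisfies both congruences on the right (19 ≡ 3 mod 4 and 19 ≡ 9 mod 10) yet 19 ≡ 19 (mod 20), not 18.

(⇒) fails and (⇐) fails.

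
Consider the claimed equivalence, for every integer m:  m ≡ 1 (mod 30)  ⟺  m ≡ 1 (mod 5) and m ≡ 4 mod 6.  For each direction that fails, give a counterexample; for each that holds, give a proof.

(⇒) fails and (⇐) fails.

(⟹) This fails: m = 1 gives 1 ≡ 1 (mod 30) but 1 ≡ 1 (mod 6), so the conjunction on the right does not hold.

(⟸) This fails: m = 16 satisfies both congruences on the right (16 ≡ 1 mod 5 and 16 ≡ 4 mod 6) yet 16 ≡ 16 (mod 30), not 1.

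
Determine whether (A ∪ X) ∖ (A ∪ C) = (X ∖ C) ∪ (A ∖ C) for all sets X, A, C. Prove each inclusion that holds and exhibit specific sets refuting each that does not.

(⊆) holds; (⊇) fails.

(⟹) Let x ∈ (A ∪ X) ∖ (A ∪ C). Then x ∈ X and x ∉ A, C, from which x ∈ (X ∖ C) ∪ (A ∖ C).

(⟸) This inclusion fails. Take X = ∅, A = {1}, C = ∅; then 1 ∈ (X ∖ C) ∪ (A ∖ C) but 1 ∉ (A ∪ X) ∖ (A ∪ C).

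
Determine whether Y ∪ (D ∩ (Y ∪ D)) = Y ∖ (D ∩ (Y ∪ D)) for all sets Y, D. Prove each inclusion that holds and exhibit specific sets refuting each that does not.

The sets are not equal: only the reverse inclusion holds.

(⟹) This inclusion fails. Take Y = ∅, D = {1}; then 1 ∈ Y ∪ (D ∩ (Y ∪ D)) but 1 ∉ Y ∖ (D ∩ (Y ∪ D)).

(⟸) Let x ∈ Y ∖ (D ∩ (Y ∪ D)). Then x ∈ Y and x ∉ D, from which x ∈ Y ∪ (D ∩ (Y ∪ D)).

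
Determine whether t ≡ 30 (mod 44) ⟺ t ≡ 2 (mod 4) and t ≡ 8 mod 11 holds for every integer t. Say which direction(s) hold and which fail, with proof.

[⇒] Suppose t ≡ 30 (mod 44); write t = 44j + 30. Since 4 ∣ 44, reducing mod 4 gives t ≡ 30 ≡ 2 (mod 4); since 11 ∣ 44, reducing mod 11 gives t ≡ 30 ≡ 8 (mod 11).

[⇐] Conversely, if t ≡ 2 (mod 4) and t ≡ 8 (mod 11), then by the Chinese remainder theorem t ≡ 30 (mod 44). This is exactly t ≡ 30 (mod 44).

Both implications hold.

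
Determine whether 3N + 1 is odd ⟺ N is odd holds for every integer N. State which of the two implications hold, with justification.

(⇒) This fails: N = 6 gives 3N + 1 = 19, which is odd, but 6 is even, not odd.

(⇐) This also fails: N = 3 is odd, but 3N + 1 = 10 is even, not odd.

Neither direction holds.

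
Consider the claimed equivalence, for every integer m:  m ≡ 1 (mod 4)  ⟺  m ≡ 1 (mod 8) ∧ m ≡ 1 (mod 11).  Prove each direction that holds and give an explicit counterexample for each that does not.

(→) This fails: m = 5 gives 5 ≡ 1 (mod 4) but 5 ≡ 5 (mod 8), so the conjunction on the right does not hold.

(←) Conversely, if m ≡ 1 (mod 8) and m ≡ 1 (mod 11), then by the Chinese remainder theorem m ≡ 1 (mod 88). Since 1 ≡ 1 (mod 4) and 4 ∣ 88, we get m ≡ 1 (mod 4).

Not equivalent: only (⇐) holds.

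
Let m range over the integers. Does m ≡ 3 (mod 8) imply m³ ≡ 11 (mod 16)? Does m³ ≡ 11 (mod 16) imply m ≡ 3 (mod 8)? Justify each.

(⇒) fails; (⇐) holds.

[⇒] This fails: take m = 11. Then 11 ≡ 3 (mod 8), but 11³ = 1331 ≡ 3 (mod 16), not 11.

[⇐] Conversely, the residues r modulo 16 with r³ ≡ 11 (mod 16) are exactly {3}, and each is ≡ 3 (mod 8).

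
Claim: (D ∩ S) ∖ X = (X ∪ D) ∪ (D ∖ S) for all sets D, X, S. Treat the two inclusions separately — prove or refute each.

Only the forward inclusion holds.

Forward inclusion. Let x ∈ (D ∩ S) ∖ X. Then x ∈ D ∩ S and x ∉ X, from which x ∈ (X ∪ D) ∪ (D ∖ S).

Reverse inclusion. This inclusion fails. Take D = {1}, X = ∅, S = ∅; then 1 ∈ (X ∪ D) ∪ (D ∖ S) but 1 ∉ (D ∩ S) ∖ X.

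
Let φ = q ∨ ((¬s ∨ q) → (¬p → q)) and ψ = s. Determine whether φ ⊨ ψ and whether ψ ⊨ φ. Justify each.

(⇒) This fails. Under p = T, q = F, s = F, the left side is true but the right side is false.

(⇐) Assume the antecedent. If p is true, q ∨ ((¬s ∨ q) → (¬p → q)) reduces to true regardless of the other variables. If p is false, the antecedent forces (p = F, q = F, s = T) or (p = F, q = T, s = T), and q ∨ ((¬s ∨ q) → (¬p → q)) holds there. Either way q ∨ ((¬s ∨ q) → (¬p → q)) holds.

Not equivalent: only (⇐) holds.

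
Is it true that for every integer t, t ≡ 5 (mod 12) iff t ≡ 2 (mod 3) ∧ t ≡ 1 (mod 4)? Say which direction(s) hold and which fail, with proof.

(→) Suppose t ≡ 5 (mod 12); write t = 12j + 5. Since 3 ∣ 12, reducing mod 3 gives t ≡ 5 ≡ 2 (mod 3); since 4 ∣ 12, reducing mod 4 gives t ≡ 5 ≡ 1 (mod 4).

(←) Conversely, if t ≡ 2 (mod 3) and t ≡ 1 (mod 4), then by the Chinese remainder theorem t ≡ 5 (mod 12). This is exactly t ≡ 5 (mod 12).

Equivalent; both directions hold.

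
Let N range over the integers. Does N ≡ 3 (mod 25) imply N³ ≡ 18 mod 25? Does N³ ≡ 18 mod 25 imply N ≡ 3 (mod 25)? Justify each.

Forward direction. This fails: take N = 3. Then 3 ≡ 3 (mod 25), but 3³ = 27 ≡ 2 (mod 25), not 18.

Converse. This fails: take N = 7. Then 7³ = 343 ≡ 18 (mod 25), yet 7 ≡ 7 (mod 25), not 3.

(⇒) fails and (⇐) fails.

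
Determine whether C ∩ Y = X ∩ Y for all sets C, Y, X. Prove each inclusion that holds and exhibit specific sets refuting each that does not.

Forward inclusion. This inclusion fails. Take C = {1}, Y = {1}, X = ∅; then 1 ∈ C ∩ Y but 1 ∉ X ∩ Y.

Reverse inclusion. This inclusion fails. Take C = ∅, Y = {1}, X = {1}; then 1 ∈ X ∩ Y but 1 ∉ C ∩ Y.

Both inclusions fail.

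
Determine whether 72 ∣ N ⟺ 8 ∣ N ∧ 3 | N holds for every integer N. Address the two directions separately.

[⇒] If 72 ∣ N, write N = 72q. Since 72 = 9·8, N = 8·(9q), so 8 ∣ N; and since 72 = 24·3, N = 3·(24q), so 3 ∣ N.

[⇐] This fails: take N = 24. Both 8 ∣ 24 and 3 ∣ 24, yet 24 is not a multiple of 72 (since 24 = 0·72 + 24), so 72 ∤ 24.

The forward direction holds; the converse fails.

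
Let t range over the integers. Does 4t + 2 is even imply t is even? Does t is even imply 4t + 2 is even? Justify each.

Only the converse holds.

[⇒] This fails: take t = 3. Then 4t + 2 = 14, which is even, yet t = 3 is odd, not even.

[⇐] Suppose t is even. Since 4 is even, 4t is even for every t, so 4t + 2 has the same parity as 2, which is even. Hence 4t + 2 is even.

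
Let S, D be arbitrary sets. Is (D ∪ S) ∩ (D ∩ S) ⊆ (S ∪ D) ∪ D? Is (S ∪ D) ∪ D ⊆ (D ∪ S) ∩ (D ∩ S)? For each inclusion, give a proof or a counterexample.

Forward inclusion. Let x ∈ (D ∪ S) ∩ (D ∩ S). Then x ∈ S ∩ D, from which x ∈ (S ∪ D) ∪ D.

Reverse inclusion. This inclusion fails. Take S = {1}, D = ∅; then 1 ∈ (S ∪ D) ∪ D but 1 ∉ (D ∪ S) ∩ (D ∩ S).

(⊆) holds; (⊇) fails.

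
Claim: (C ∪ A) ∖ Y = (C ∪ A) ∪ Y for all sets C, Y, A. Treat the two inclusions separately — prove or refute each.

Forward inclusion. Let x ∈ (C ∪ A) ∖ Y. Then either x ∈ C and x ∉ Y, A; or x ∈ A and x ∉ C, Y; or x ∈ C ∩ A and x ∉ Y. In each case x ∈ (C ∪ A) ∪ Y, so (C ∪ A) ∖ Y ⊆ (C ∪ A) ∪ Y.

Reverse inclusion. This inclusion fails. Take C = ∅, Y = {1}, A = ∅; then 1 ∈ (C ∪ A) ∪ Y but 1 ∉ (C ∪ A) ∖ Y.

(⊆) holds; (⊇) fails.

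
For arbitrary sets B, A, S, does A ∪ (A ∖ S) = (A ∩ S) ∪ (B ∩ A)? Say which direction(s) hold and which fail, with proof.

Forward inclusion. This inclusion fails. Take B = ∅, A = {1}, S = ∅; then 1 ∈ A ∪ (A ∖ S) but 1 ∉ (A ∩ S) ∪ (B ∩ A).

Reverse inclusion. Let x ∈ (A ∩ S) ∪ (B ∩ A). Then either x ∈ B ∩ A and x ∉ S; or x ∈ A ∩ S and x ∉ B; or x ∈ B ∩ A ∩ S. In each case x ∈ A ∪ (A ∖ S), so (A ∩ S) ∪ (B ∩ A) ⊆ A ∪ (A ∖ S).

The sets are not equal: only the reverse inclusion holds.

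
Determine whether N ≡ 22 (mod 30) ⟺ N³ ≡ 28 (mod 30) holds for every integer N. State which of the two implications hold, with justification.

Both implications hold.

(⇒) Suppose N ≡ 22 (mod 30). Write N = 30j + 22. Then (30j + 22)³ = 27000j³ + 59400j² + 43560j + 10648 = 30(900j³ + 1980j² + 1452j + 354) + 28, so N³ ≡ 28 (mod 30).

(⇐) Conversely, suppose N³ ≡ 28 (mod 30). The only residue r in {0, …, 29} with r³ ≡ 28 (mod 30) is r = 22, so N ≡ 22 (mod 30).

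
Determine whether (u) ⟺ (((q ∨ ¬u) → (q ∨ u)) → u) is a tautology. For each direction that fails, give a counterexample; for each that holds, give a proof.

(⟸) This fails. Under q = F, u = F, the left side is false but the right side is true.

(⟹) Assume the antecedent. If q is true, the antecedent forces (q = T, u = T), and ((q ∨ ¬u) → (q ∨ u)) → u holds there. If q is false, ((q ∨ ¬u) → (q ∨ u)) → u reduces to true regardless of the other variables. Either way ((q ∨ ¬u) → (q ∨ u)) → u holds.

Only the forward direction holds.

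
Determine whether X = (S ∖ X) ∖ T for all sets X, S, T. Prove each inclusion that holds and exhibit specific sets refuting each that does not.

(⊆) fails and (⊇) fails.

(⊆) This inclusion fails. Take X = {1}, S = ∅, T = ∅; then 1 ∈ X but 1 ∉ (S ∖ X) ∖ T.

(⊇) This inclusion fails. Take X = ∅, S = {1}, T = ∅; then 1 ∈ (S ∖ X) ∖ T but 1 ∉ X.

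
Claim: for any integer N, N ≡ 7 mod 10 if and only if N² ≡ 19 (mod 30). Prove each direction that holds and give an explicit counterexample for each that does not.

(⇒) fails and (⇐) fails.

(⟹) This fails: take N = 27. Then 27 ≡ 7 (mod 10), but 27² = 729 ≡ 9 (mod 30), not 19.

(⟸) This fails: take N = 13. Then 13² = 169 ≡ 19 (mod 30), yet 13 ≡ 3 (mod 10), not 7.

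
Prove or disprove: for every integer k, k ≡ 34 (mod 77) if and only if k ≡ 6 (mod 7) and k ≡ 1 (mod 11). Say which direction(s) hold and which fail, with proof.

Both directions hold.

(⇒) Suppose k ≡ 34 (mod 77); write k = 77j + 34. Since 7 ∣ 77, reducing mod 7 gives k ≡ 34 ≡ 6 (mod 7); since 11 ∣ 77, reducing mod 11 gives k ≡ 34 ≡ 1 (mod 11).

(⇐) Conversely, if k ≡ 6 (mod 7) and k ≡ 1 (mod 11), then by the Chinese remainder theorem k ≡ 34 (mod 77). This is exactly k ≡ 34 (mod 77).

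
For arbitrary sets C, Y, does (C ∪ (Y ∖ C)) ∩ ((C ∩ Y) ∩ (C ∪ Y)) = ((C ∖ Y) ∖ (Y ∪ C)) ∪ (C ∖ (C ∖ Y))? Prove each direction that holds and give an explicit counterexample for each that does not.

Both inclusions hold.

Reverse inclusion. Let x ∈ ((C ∖ Y) ∖ (Y ∪ C)) ∪ (C ∖ (C ∖ Y)). Then x ∈ C ∩ Y, from which x ∈ (C ∪ (Y ∖ C)) ∩ ((C ∩ Y) ∩ (C ∪ Y)).

Forward inclusion. Let x ∈ (C ∪ (Y ∖ C)) ∩ ((C ∩ Y) ∩ (C ∪ Y)). Then x ∈ C ∩ Y, from which x ∈ ((C ∖ Y) ∖ (Y ∪ C)) ∪ (C ∖ (C ∖ Y)).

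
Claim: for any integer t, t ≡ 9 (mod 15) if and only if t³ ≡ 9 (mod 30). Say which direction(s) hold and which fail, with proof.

Only the reverse direction holds.

[⇒] This fails: take t = 24. Then 24 ≡ 9 (mod 15), but 24³ = 13824 ≡ 24 (mod 30), not 9.

[⇐] Conversely, the residues r modulo 30 with r³ ≡ 9 (mod 30) are exactly {9}, and each is ≡ 9 (mod 15).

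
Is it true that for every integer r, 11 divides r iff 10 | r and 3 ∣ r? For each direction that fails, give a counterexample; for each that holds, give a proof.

[⇒] This fails: take r = 11. Certainly 11 ∣ 11, but 10 ∤ 11.

[⇐] This fails: take r = 30. Both 10 ∣ 30 and 3 ∣ 30, yet 30 is not a multiple of 11 (since 30 = 2·11 + 8), so 11 ∤ 30.

Both directions fail.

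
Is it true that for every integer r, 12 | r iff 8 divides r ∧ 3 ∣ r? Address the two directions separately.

Converse. Suppose 8 ∣ r and 3 ∣ r. Any common multiple of 8 and 3 is a multiple of their lcm; here gcd(8, 3) = 1, so lcm(8, 3) = 8·3 = 24, so 24 ∣ r. Since 12 ∣ 24, it follows that 12 ∣ r.

Forward direction. This fails: take r = 12. Certainly 12 ∣ 12, but 8 ∤ 12.

(⇒) fails; (⇐) holds.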